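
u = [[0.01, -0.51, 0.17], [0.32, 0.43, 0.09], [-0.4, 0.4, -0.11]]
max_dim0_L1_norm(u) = 1.34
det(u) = 0.05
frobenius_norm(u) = 0.96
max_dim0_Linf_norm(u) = 0.51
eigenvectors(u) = [[(-0.34-0.49j),-0.34+0.49j,-0.37+0.00j], [(-0.13+0.25j),-0.13-0.25j,0.50+0.00j], [0.75+0.00j,(0.75-0j),(0.78+0j)]]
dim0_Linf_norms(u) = [0.4, 0.51, 0.17]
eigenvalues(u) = [(-0+0.39j), (-0-0.39j), (0.33+0j)]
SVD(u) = [[-0.67, 0.05, 0.74], [0.47, -0.75, 0.47], [0.58, 0.66, 0.48]] @ diag([0.7900213913053705, 0.5269810200408246, 0.12147924018801914]) @ [[-0.11, 0.98, -0.17], [-0.96, -0.15, -0.25], [-0.27, 0.14, 0.95]]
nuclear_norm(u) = 1.44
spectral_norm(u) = 0.79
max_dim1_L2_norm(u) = 0.58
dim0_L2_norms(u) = [0.51, 0.78, 0.22]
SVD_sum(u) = [[0.06,  -0.52,  0.09], [-0.04,  0.36,  -0.06], [-0.05,  0.44,  -0.08]] + [[-0.02,-0.00,-0.01], [0.38,0.06,0.1], [-0.33,-0.05,-0.09]] + [[-0.02, 0.01, 0.09], [-0.02, 0.01, 0.05], [-0.02, 0.01, 0.06]]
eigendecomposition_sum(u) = [[(0.05+0.25j), -0.16+0.12j, 0.12+0.05j], [0.09-0.08j, (0.08+0.04j), (-0.01-0.06j)], [-0.31-0.12j, (-0.01-0.25j), (-0.14+0.1j)]] + [[(0.05-0.25j), (-0.16-0.12j), 0.12-0.05j], [(0.09+0.08j), (0.08-0.04j), (-0.01+0.06j)], [-0.31+0.12j, -0.01+0.25j, -0.14-0.10j]] + [[(-0.1-0j),-0.20+0.00j,(-0.08-0j)], [(0.13+0j),(0.27-0j),0.11+0.00j], [0.21+0.00j,0.42-0.00j,0.17+0.00j]]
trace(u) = 0.33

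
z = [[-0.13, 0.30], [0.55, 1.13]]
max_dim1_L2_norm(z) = 1.26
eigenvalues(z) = [-0.25, 1.25]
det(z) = -0.31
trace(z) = 1.00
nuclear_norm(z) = 1.52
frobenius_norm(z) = 1.30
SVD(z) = [[0.17, 0.98], [0.98, -0.17]] @ diag([1.2753388594951012, 0.24456245309068625]) @ [[0.41, 0.91],[-0.91, 0.41]]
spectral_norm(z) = 1.28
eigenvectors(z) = [[-0.93, -0.21], [0.37, -0.98]]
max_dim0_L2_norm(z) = 1.17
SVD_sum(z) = [[0.09, 0.2], [0.51, 1.15]] + [[-0.22, 0.10], [0.04, -0.02]]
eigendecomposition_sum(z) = [[-0.23, 0.05], [0.09, -0.02]] + [[0.1,0.25],  [0.46,1.15]]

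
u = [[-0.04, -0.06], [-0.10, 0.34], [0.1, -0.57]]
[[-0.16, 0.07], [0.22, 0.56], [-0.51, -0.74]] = u@[[2.13, -2.98], [1.26, 0.77]]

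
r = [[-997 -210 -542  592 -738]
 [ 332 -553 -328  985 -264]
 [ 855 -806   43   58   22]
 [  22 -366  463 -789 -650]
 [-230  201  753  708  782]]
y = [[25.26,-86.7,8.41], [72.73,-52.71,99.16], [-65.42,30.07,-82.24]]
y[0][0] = 25.26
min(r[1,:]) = -553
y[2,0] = -65.42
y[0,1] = -86.7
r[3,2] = 463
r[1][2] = -328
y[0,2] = 8.41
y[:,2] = [8.41, 99.16, -82.24]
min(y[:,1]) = -86.7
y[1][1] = -52.71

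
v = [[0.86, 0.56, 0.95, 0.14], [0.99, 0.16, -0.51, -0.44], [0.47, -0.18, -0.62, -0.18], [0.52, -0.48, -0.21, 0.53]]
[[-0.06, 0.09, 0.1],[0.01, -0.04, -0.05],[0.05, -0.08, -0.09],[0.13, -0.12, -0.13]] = v @[[0.04, -0.04, -0.05], [-0.09, 0.07, 0.12], [-0.06, 0.10, 0.09], [0.11, -0.08, -0.06]]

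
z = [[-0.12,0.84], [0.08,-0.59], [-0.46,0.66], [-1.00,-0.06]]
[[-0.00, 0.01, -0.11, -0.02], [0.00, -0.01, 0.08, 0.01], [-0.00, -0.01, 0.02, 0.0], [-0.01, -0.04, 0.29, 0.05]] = z@[[0.01, 0.04, -0.28, -0.05],[0.0, 0.02, -0.17, -0.03]]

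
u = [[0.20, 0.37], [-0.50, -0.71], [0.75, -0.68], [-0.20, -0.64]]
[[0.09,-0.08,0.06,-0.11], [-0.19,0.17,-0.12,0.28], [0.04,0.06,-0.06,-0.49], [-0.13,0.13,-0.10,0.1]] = u@[[0.18, -0.08, 0.05, -0.62], [0.14, -0.18, 0.14, 0.04]]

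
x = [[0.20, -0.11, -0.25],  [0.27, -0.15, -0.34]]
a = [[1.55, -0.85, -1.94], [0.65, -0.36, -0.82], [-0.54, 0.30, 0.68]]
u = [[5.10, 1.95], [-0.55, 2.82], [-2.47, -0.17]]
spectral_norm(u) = 5.97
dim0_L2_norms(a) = [1.77, 0.97, 2.21]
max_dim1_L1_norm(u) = 7.05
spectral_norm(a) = 2.99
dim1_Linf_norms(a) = [1.94, 0.82, 0.68]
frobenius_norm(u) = 6.65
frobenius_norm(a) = 2.99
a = u @ x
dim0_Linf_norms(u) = [5.1, 2.82]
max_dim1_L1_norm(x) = 0.76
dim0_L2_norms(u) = [5.69, 3.43]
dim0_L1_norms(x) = [0.47, 0.26, 0.59]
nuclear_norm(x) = 0.57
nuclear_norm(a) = 3.00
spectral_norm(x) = 0.57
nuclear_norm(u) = 8.89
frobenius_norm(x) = 0.57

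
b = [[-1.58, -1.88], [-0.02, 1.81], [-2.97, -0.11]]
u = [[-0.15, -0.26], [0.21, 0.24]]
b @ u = [[-0.16, -0.04],[0.38, 0.44],[0.42, 0.75]]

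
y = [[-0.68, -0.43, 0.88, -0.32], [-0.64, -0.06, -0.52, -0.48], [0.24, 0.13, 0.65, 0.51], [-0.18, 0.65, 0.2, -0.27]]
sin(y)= [[-0.53,-0.46,0.71,-0.22],[-0.56,-0.02,-0.49,-0.38],[0.23,0.1,0.63,0.47],[-0.20,0.65,0.27,-0.26]]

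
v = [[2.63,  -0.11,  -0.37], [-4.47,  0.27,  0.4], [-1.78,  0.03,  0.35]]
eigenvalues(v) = [3.07, -0.01, 0.19]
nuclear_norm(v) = 5.74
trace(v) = 3.25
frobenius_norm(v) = 5.53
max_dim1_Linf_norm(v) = 4.47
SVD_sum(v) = [[2.64, -0.14, -0.30], [-4.46, 0.23, 0.5], [-1.79, 0.09, 0.2]] + [[-0.01, 0.03, -0.07],[-0.01, 0.04, -0.10],[0.01, -0.06, 0.15]] + [[-0.00, -0.0, -0.00], [-0.00, -0.0, -0.00], [-0.00, -0.0, -0.0]]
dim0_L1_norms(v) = [8.88, 0.41, 1.12]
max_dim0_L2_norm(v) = 5.48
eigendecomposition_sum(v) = [[2.63, -0.11, -0.37],  [-4.46, 0.18, 0.63],  [-1.77, 0.07, 0.25]] + [[-0.0,-0.00,-0.00], [-0.01,-0.00,-0.01], [-0.00,-0.0,-0.00]] + [[-0.0, -0.00, 0.01], [0.00, 0.09, -0.23], [-0.00, -0.04, 0.1]]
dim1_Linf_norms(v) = [2.63, 4.47, 1.78]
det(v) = -0.01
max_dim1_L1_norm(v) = 5.14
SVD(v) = [[-0.48, -0.37, 0.80], [0.81, -0.53, 0.25], [0.33, 0.77, 0.55]] @ diag([5.525150298469736, 0.2102275252178397, 0.0043089396102845515]) @ [[-0.99, 0.05, 0.11], [0.08, -0.37, 0.92], [-0.09, -0.93, -0.37]]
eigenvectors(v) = [[0.48, -0.09, 0.02],  [-0.81, -0.92, -0.91],  [-0.32, -0.37, 0.41]]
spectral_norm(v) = 5.53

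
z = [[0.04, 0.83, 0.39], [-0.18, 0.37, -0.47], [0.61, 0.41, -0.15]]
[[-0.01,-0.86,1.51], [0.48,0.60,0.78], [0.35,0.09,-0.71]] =z @[[0.14, -0.01, -2.17], [0.35, -0.32, 1.69], [-0.79, -1.53, 0.51]]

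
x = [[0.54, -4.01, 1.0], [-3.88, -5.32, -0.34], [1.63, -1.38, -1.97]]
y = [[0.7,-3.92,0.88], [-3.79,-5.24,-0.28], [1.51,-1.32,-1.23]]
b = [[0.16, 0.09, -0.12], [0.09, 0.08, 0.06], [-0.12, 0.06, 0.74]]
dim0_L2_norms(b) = [0.22, 0.13, 0.75]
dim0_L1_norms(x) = [6.05, 10.71, 3.31]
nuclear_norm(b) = 0.98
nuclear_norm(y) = 11.93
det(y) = 35.55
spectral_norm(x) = 7.33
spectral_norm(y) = 7.16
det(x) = 52.31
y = b + x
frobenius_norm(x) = 8.32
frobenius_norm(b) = 0.79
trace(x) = -6.75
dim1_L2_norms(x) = [4.17, 6.59, 2.91]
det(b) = 0.00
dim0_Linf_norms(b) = [0.16, 0.09, 0.74]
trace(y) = -5.77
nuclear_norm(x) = 12.79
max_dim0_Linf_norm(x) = 5.32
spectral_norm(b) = 0.77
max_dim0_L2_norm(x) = 6.8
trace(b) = 0.98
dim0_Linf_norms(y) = [3.79, 5.24, 1.23]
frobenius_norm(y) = 8.00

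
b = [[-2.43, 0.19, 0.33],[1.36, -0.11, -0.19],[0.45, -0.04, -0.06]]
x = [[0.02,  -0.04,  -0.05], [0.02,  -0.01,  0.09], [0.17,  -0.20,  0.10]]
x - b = [[2.45, -0.23, -0.38], [-1.34, 0.1, 0.28], [-0.28, -0.16, 0.16]]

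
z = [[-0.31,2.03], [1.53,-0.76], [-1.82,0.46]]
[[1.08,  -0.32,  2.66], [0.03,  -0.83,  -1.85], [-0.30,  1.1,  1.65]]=z @ [[0.31, -0.67, -0.6], [0.58, -0.26, 1.22]]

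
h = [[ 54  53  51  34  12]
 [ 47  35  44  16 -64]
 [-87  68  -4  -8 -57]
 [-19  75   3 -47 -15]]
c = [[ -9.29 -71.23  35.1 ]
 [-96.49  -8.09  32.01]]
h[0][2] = 51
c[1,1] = -8.09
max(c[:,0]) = -9.29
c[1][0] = -96.49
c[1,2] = 32.01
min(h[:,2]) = -4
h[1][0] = 47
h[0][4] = 12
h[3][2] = 3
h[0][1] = 53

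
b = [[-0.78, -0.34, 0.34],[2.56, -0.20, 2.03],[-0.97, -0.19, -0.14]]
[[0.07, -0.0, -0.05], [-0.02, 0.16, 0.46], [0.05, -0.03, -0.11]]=b @ [[-0.05, 0.04, 0.10], [-0.04, -0.06, 0.01], [0.05, 0.02, 0.10]]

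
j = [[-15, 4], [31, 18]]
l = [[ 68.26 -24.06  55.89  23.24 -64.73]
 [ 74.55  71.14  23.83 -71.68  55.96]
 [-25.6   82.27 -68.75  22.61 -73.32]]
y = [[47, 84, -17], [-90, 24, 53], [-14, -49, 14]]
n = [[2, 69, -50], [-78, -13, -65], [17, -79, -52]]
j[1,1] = 18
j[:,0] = [-15, 31]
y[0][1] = 84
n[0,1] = 69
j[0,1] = 4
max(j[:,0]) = 31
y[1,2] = 53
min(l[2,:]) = -73.32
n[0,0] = 2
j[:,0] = [-15, 31]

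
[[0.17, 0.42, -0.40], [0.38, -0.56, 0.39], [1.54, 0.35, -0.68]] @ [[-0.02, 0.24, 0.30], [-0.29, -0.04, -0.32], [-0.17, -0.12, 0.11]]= [[-0.06, 0.07, -0.13], [0.09, 0.07, 0.34], [-0.02, 0.44, 0.28]]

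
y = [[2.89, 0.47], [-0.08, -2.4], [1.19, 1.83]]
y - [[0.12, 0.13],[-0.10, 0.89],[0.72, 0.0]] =[[2.77, 0.34], [0.02, -3.29], [0.47, 1.83]]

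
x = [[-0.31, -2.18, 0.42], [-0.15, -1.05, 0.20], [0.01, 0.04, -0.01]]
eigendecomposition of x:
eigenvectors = [[0.9, 0.84, -0.40],[0.43, -0.02, 0.23],[-0.02, 0.54, 0.89]]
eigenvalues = [-1.37, 0.0, -0.0]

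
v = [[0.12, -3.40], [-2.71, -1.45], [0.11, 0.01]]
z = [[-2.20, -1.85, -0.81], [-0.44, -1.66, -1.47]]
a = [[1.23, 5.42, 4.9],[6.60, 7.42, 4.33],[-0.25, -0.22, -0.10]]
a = v @ z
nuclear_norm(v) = 6.31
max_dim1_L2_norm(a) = 10.83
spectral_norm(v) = 3.90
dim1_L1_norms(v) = [3.52, 4.16, 0.12]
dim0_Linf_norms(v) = [2.71, 3.4]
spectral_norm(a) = 12.75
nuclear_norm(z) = 4.75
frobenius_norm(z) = 3.75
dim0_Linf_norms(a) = [6.6, 7.42, 4.9]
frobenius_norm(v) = 4.59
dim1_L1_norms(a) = [11.55, 18.35, 0.57]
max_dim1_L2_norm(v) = 3.4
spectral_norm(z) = 3.55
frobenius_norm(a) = 13.13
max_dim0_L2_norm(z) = 2.49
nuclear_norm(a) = 15.90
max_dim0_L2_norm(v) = 3.7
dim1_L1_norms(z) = [4.86, 3.57]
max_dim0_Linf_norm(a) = 7.42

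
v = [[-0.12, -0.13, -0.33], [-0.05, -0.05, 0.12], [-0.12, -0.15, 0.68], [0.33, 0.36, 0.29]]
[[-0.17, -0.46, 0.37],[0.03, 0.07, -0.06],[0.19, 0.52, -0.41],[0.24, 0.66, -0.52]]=v@[[-0.23, -0.62, 0.49], [0.59, 1.59, -1.26], [0.37, 1.0, -0.79]]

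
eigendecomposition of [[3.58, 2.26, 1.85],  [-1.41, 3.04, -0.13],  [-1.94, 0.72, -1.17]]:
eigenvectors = [[(-0.36+0j),  -0.78+0.00j,  (-0.78-0j)], [-0.11+0.00j,  (-0-0.52j),  -0.00+0.52j], [0.93+0.00j,  0.26-0.22j,  0.26+0.22j]]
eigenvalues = [(-0.5+0j), (2.98+2.03j), (2.98-2.03j)]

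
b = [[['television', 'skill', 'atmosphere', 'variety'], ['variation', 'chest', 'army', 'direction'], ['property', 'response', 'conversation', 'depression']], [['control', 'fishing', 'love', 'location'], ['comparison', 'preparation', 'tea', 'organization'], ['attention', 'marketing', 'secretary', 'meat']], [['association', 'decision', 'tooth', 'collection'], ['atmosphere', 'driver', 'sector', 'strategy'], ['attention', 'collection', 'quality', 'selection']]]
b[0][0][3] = 'variety'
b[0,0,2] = 'atmosphere'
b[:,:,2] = [['atmosphere', 'army', 'conversation'], ['love', 'tea', 'secretary'], ['tooth', 'sector', 'quality']]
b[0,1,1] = 'chest'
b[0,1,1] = 'chest'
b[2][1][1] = 'driver'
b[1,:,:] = [['control', 'fishing', 'love', 'location'], ['comparison', 'preparation', 'tea', 'organization'], ['attention', 'marketing', 'secretary', 'meat']]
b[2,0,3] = 'collection'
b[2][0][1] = 'decision'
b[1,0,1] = 'fishing'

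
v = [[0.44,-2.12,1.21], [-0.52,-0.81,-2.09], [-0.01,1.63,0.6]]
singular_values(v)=[2.8, 2.57, 0.06]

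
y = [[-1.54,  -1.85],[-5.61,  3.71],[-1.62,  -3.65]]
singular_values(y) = [6.78, 4.59]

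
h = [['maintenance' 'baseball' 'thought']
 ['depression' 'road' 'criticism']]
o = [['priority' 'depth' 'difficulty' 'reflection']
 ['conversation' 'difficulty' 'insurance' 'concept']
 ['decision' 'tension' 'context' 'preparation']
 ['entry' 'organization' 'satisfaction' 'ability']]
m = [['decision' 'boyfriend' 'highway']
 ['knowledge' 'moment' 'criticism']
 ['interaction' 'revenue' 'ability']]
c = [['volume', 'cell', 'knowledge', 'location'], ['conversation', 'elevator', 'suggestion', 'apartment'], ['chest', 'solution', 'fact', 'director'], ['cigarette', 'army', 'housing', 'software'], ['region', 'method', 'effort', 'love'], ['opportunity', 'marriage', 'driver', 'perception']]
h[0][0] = 'maintenance'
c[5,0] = 'opportunity'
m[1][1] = 'moment'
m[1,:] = ['knowledge', 'moment', 'criticism']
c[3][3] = 'software'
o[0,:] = ['priority', 'depth', 'difficulty', 'reflection']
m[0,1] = 'boyfriend'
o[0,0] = 'priority'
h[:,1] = ['baseball', 'road']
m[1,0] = 'knowledge'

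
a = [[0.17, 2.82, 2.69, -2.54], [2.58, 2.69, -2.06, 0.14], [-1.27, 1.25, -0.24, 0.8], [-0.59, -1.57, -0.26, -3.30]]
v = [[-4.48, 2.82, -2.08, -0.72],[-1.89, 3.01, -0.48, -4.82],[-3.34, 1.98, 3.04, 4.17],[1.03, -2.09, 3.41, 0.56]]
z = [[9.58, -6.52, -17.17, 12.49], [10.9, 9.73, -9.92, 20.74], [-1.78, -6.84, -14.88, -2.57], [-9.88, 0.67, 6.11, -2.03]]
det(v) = 236.41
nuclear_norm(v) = 19.81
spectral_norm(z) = 35.51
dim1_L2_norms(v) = [5.73, 6.01, 6.46, 4.17]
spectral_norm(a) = 4.77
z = v @ a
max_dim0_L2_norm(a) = 4.38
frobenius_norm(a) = 7.58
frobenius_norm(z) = 41.77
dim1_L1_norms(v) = [10.1, 10.2, 12.53, 7.09]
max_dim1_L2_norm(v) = 6.46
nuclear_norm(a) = 14.18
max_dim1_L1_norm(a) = 8.22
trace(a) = -0.68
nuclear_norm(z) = 67.91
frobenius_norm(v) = 11.32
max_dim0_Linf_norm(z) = 20.74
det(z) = -25502.65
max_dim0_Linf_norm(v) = 4.82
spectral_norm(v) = 8.10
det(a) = -107.81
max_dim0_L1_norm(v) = 10.74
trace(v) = 2.13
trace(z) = 2.40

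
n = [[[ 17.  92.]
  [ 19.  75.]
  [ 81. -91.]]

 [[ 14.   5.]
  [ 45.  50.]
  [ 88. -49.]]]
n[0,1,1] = 75.0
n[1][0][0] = 14.0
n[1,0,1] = 5.0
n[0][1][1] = 75.0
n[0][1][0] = 19.0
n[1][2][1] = -49.0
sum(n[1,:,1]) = 6.0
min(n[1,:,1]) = -49.0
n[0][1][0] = 19.0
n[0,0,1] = 92.0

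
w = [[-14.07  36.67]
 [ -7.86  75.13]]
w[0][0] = -14.07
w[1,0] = -7.86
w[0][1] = 36.67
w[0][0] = -14.07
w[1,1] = 75.13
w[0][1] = 36.67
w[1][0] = -7.86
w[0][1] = 36.67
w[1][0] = -7.86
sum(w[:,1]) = 111.8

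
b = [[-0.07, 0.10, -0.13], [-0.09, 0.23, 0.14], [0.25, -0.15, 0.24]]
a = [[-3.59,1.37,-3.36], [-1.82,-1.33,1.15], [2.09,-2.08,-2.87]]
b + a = [[-3.66, 1.47, -3.49], [-1.91, -1.10, 1.29], [2.34, -2.23, -2.63]]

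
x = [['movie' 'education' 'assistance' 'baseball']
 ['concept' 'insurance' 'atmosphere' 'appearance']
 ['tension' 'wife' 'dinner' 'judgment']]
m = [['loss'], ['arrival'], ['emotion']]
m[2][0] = 'emotion'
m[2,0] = 'emotion'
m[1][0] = 'arrival'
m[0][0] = 'loss'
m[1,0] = 'arrival'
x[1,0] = 'concept'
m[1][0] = 'arrival'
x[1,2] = 'atmosphere'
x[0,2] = 'assistance'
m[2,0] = 'emotion'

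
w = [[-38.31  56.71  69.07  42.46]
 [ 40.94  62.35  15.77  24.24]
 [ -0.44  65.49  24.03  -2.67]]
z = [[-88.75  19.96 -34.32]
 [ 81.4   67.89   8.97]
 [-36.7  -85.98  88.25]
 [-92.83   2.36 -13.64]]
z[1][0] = 81.4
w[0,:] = [-38.31, 56.71, 69.07, 42.46]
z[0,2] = -34.32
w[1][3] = 24.24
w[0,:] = [-38.31, 56.71, 69.07, 42.46]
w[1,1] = 62.35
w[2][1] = 65.49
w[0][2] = 69.07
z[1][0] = 81.4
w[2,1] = 65.49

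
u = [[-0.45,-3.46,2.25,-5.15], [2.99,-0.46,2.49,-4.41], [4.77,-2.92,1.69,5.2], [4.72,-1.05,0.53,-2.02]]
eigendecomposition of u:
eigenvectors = [[(-0.66+0j), -0.66-0.00j, 0.08+0.12j, 0.08-0.12j], [-0.23+0.31j, (-0.23-0.31j), 0.30-0.31j, 0.30+0.31j], [(0.4+0.09j), 0.40-0.09j, (0.86+0j), 0.86-0.00j], [0.03+0.50j, 0.03-0.50j, 0.19+0.11j, 0.19-0.11j]]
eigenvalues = [(-2.85+5.24j), (-2.85-5.24j), (2.23+2.4j), (2.23-2.4j)]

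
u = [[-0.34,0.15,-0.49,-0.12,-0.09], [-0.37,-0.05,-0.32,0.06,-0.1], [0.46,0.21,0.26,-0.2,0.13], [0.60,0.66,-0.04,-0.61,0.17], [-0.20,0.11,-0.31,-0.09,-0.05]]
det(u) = -0.00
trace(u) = -0.79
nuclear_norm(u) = 2.16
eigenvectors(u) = [[(-0.25-0.36j),(-0.25+0.36j),(0.4+0j),(0.11-0.34j),0.11+0.34j], [(0.01-0.24j),(0.01+0.24j),(0.25+0j),(0.39+0.32j),0.39-0.32j], [-0.20+0.21j,-0.20-0.21j,-0.42+0.00j,0.06+0.34j,(0.06-0.34j)], [(-0.77+0j),(-0.77-0j),0.75+0.00j,0.36-0.01j,0.36+0.01j], [(-0.18-0.22j),(-0.18+0.22j),(0.18+0j),(-0.6+0j),(-0.6-0j)]]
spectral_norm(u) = 1.28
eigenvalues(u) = [(-0.39+0.54j), (-0.39-0.54j), (-0.01+0j), 0j, -0j]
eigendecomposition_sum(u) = [[-0.17+0.33j, (0.08+0.18j), (-0.25+0.16j), -0.06-0.17j, (-0.04+0.09j)], [-0.19+0.09j, (-0.03+0.1j), (-0.16-0.01j), 0.03-0.09j, -0.05+0.03j], [(0.23+0.07j), 0.10-0.07j, (0.13+0.14j), (-0.1+0.06j), (0.06+0.02j)], [(0.3+0.58j), (0.33+0.07j), -0.03+0.52j, -0.30-0.09j, 0.09+0.16j], [(-0.1+0.22j), (0.06+0.11j), -0.16+0.11j, -0.04-0.11j, -0.03+0.06j]] + [[(-0.17-0.33j), 0.08-0.18j, (-0.25-0.16j), -0.06+0.17j, -0.04-0.09j], [(-0.19-0.09j), -0.03-0.10j, (-0.16+0.01j), (0.03+0.09j), -0.05-0.03j], [(0.23-0.07j), 0.10+0.07j, 0.13-0.14j, -0.10-0.06j, (0.06-0.02j)], [0.30-0.58j, (0.33-0.07j), (-0.03-0.52j), (-0.3+0.09j), (0.09-0.16j)], [(-0.1-0.22j), (0.06-0.11j), (-0.16-0.11j), -0.04+0.11j, (-0.03-0.06j)]] + [[0j, (-0-0j), (0.01+0j), -0.00-0.00j, -0.00+0.00j], [0.00+0.00j, (-0-0j), 0.00+0.00j, -0.00-0.00j, -0.00+0.00j], [-0.00-0.00j, 0.00+0.00j, -0.01-0.00j, 0.00+0.00j, -0j], [(0.01+0j), -0.00-0.00j, 0.01+0.00j, (-0-0j), (-0+0j)], [0.00+0.00j, -0.00-0.00j, 0j, (-0-0j), (-0+0j)]] + [[0.00+0.00j, (-0-0j), 0.00-0.00j, (-0-0j), (-0+0j)],[-0.00+0.00j, -0j, 0j, 0.00-0.00j, -0j],[-0.00+0.00j, 0.00+0.00j, 0j, 0j, -0j],[0.00+0.00j, -0j, -0j, 0.00-0.00j, (-0-0j)],[(-0-0j), -0.00+0.00j, -0.00+0.00j, (-0+0j), 0.00+0.00j]] + [[0.00-0.00j, -0.00+0.00j, 0j, (-0+0j), (-0-0j)], [(-0-0j), 0j, 0.00-0.00j, 0.00+0.00j, 0j], [-0.00-0.00j, 0.00-0.00j, 0.00-0.00j, 0.00-0.00j, 0.00+0.00j], [0.00-0.00j, 0j, 0.00+0.00j, 0j, -0.00+0.00j], [-0.00+0.00j, -0.00-0.00j, (-0-0j), (-0-0j), 0.00-0.00j]]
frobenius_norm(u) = 1.55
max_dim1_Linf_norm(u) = 0.66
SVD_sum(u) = [[-0.18, -0.12, -0.06, 0.11, -0.05],[-0.29, -0.19, -0.1, 0.18, -0.08],[0.42, 0.28, 0.15, -0.26, 0.12],[0.71, 0.47, 0.26, -0.45, 0.2],[-0.1, -0.06, -0.03, 0.06, -0.03]] + [[-0.16, 0.27, -0.42, -0.23, -0.04],[-0.08, 0.14, -0.22, -0.12, -0.02],[0.04, -0.07, 0.11, 0.06, 0.01],[-0.11, 0.19, -0.3, -0.16, -0.03],[-0.10, 0.17, -0.27, -0.15, -0.03]] + [[-0.0, 0.0, -0.00, 0.00, 0.0], [-0.00, 0.00, -0.00, 0.00, 0.00], [-0.0, 0.00, -0.0, 0.00, 0.00], [0.00, -0.00, 0.00, -0.00, -0.0], [-0.00, 0.0, -0.00, 0.0, 0.00]] + [[0.00, -0.0, -0.0, -0.0, 0.00], [-0.0, 0.0, 0.00, 0.0, -0.0], [-0.0, 0.0, 0.0, 0.0, -0.00], [-0.0, 0.0, 0.00, 0.0, -0.00], [0.00, -0.00, -0.00, -0.00, 0.0]] + [[0.00,0.0,-0.0,0.0,-0.0], [-0.0,-0.0,0.00,-0.0,0.0], [0.00,0.00,-0.0,0.00,-0.0], [-0.0,-0.00,0.0,-0.00,0.00], [-0.00,-0.0,0.00,-0.00,0.00]]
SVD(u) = [[-0.2, -0.67, 0.04, 0.15, -0.70], [-0.32, -0.34, 0.2, -0.82, 0.26], [0.47, 0.17, 0.81, -0.14, -0.28], [0.79, -0.47, -0.32, -0.14, 0.17], [-0.11, -0.43, 0.45, 0.51, 0.58]] @ diag([1.2824867976240784, 0.8651563959271487, 0.004887054815813654, 0.0025776882403840806, 0.0012234070645346397]) @ [[0.70,0.46,0.25,-0.44,0.2], [0.28,-0.47,0.73,0.40,0.07], [-0.09,0.34,-0.1,0.5,0.78], [0.47,-0.62,-0.55,-0.09,0.31], [-0.45,-0.27,0.29,-0.62,0.50]]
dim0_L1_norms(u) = [1.97, 1.18, 1.42, 1.08, 0.54]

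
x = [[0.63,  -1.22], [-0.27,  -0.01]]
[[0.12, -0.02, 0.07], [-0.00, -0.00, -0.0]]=x @ [[0.01, -0.00, 0.01], [-0.09, 0.02, -0.05]]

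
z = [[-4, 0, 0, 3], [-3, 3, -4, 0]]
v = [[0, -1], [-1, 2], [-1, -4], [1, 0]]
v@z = [[3, -3, 4, 0], [-2, 6, -8, -3], [16, -12, 16, -3], [-4, 0, 0, 3]]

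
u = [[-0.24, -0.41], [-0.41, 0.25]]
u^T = [[-0.24, -0.41],[-0.41, 0.25]]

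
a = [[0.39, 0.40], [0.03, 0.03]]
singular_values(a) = [0.56, 0.0]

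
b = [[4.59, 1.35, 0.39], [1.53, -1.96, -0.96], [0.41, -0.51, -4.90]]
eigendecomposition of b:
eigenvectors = [[0.98, 0.18, -0.08], [0.21, -0.96, 0.33], [0.03, 0.2, 0.94]]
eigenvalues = [4.9, -2.05, -5.11]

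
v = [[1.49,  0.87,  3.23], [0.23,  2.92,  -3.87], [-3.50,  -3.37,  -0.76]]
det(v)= 19.704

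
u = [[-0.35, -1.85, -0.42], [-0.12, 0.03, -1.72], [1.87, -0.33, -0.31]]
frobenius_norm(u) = 3.22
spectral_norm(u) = 2.06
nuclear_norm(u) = 5.55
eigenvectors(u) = [[0.62+0.00j, 0.62-0.00j, (-0.49+0j)], [(0.31-0.4j), 0.31+0.40j, (0.65+0j)], [-0.21-0.56j, -0.21+0.56j, (-0.58+0j)]]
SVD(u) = [[-0.76, 0.43, 0.49], [-0.52, 0.06, -0.86], [-0.4, -0.9, 0.18]] @ diag([2.06130253679593, 1.9079757086256015, 1.5835594548653038]) @ [[-0.2, 0.74, 0.64], [-0.96, -0.27, -0.0], [0.17, -0.62, 0.76]]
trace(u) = -0.63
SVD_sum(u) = [[0.32, -1.15, -1.01],[0.22, -0.78, -0.68],[0.17, -0.61, -0.53]] + [[-0.80, -0.22, -0.00],[-0.11, -0.03, -0.00],[1.65, 0.45, 0.01]] + [[0.13,  -0.48,  0.59], [-0.23,  0.84,  -1.04], [0.05,  -0.18,  0.22]]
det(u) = 6.23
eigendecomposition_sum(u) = [[-0.38+0.62j, -0.65-0.06j, (-0.41-0.59j)], [(0.22+0.56j), (-0.36+0.39j), (-0.59-0.03j)], [(0.69+0.14j), 0.17+0.60j, (-0.39+0.57j)]] + [[-0.38-0.62j, -0.65+0.06j, -0.41+0.59j],[0.22-0.56j, -0.36-0.39j, (-0.59+0.03j)],[0.69-0.14j, 0.17-0.60j, (-0.39-0.57j)]] + [[0.41-0.00j, -0.56-0.00j, (0.4-0j)], [-0.55+0.00j, 0.75+0.00j, (-0.54+0j)], [(0.49-0j), -0.66-0.00j, (0.48-0j)]]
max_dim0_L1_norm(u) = 2.45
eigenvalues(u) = [(-1.13+1.59j), (-1.13-1.59j), (1.64+0j)]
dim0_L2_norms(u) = [1.91, 1.88, 1.8]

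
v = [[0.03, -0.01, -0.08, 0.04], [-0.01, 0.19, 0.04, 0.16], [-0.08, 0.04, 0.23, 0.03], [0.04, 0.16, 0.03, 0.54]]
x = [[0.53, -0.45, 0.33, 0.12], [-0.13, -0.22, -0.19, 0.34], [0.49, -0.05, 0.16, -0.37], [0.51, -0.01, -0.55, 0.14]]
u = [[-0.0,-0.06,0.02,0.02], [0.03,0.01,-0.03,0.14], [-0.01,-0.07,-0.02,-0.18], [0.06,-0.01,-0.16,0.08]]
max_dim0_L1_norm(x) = 1.66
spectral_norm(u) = 0.26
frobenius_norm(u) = 0.32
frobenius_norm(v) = 0.67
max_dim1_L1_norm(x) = 1.43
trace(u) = 0.07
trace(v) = 0.99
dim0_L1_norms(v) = [0.16, 0.4, 0.38, 0.77]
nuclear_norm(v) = 1.00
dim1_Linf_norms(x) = [0.53, 0.34, 0.49, 0.55]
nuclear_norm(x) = 2.37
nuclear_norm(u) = 0.50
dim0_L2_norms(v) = [0.09, 0.25, 0.25, 0.57]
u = x @ v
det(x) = 0.04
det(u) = -0.00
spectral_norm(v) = 0.61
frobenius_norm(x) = 1.35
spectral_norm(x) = 0.95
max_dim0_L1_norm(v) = 0.77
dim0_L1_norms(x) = [1.66, 0.73, 1.23, 0.97]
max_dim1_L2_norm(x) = 0.78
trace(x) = 0.61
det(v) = -0.00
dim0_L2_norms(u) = [0.07, 0.09, 0.17, 0.24]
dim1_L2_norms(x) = [0.78, 0.47, 0.64, 0.76]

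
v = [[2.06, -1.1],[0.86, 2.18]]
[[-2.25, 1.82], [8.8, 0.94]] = v @ [[0.88,0.92], [3.69,0.07]]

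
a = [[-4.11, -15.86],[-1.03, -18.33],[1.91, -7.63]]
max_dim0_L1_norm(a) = 41.82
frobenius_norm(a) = 25.83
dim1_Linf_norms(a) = [15.86, 18.33, 7.63]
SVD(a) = [[-0.63, 0.63], [-0.72, -0.26], [-0.29, -0.73]] @ diag([25.56147164159308, 3.7359961879039307]) @ [[0.11, 0.99],[-0.99, 0.11]]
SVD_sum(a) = [[-1.77, -16.12], [-2.0, -18.22], [-0.81, -7.33]] + [[-2.34,0.26], [0.97,-0.11], [2.72,-0.30]]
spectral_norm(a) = 25.56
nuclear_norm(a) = 29.30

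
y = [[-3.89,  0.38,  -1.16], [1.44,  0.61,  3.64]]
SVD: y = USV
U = [[-0.72, 0.69], [0.69, 0.72]]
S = [5.08, 2.56]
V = [[0.75, 0.03, 0.66], [-0.64, 0.27, 0.72]]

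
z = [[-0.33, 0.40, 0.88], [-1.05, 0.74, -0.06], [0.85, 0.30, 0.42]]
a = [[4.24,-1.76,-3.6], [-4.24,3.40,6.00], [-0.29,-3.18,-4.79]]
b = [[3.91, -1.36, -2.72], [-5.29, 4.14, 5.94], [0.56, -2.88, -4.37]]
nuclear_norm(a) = 14.55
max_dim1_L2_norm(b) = 8.97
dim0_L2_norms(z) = [1.39, 0.89, 0.98]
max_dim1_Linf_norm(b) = 5.94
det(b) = -12.07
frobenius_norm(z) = 1.92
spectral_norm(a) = 10.96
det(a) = -1.44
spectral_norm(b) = 11.13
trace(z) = 0.83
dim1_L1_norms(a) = [9.6, 13.64, 8.26]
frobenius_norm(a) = 11.52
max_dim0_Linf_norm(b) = 5.94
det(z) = -0.78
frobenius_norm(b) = 11.52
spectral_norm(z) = 1.50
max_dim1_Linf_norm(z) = 1.05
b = z + a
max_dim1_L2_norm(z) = 1.29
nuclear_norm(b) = 14.43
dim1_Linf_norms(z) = [0.88, 1.05, 0.85]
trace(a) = 2.85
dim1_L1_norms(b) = [7.99, 15.37, 7.81]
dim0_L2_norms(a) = [6.0, 4.98, 8.48]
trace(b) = 3.68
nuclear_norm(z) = 3.08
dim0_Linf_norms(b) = [5.29, 4.14, 5.94]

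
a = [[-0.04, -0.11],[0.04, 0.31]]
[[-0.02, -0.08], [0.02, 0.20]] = a @ [[0.33, 0.55],[0.02, 0.57]]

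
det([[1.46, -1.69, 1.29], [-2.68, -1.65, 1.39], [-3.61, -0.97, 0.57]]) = 2.164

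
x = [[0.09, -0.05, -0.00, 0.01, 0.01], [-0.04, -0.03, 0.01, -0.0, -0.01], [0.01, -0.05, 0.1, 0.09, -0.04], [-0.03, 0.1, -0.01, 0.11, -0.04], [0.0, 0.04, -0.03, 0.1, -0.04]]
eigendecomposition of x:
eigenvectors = [[(0.08+0j),0.29+0.05j,0.29-0.05j,(-0.17+0j),0.17+0.00j], [(-0.09+0j),-0.04-0.04j,(-0.04+0.04j),(-0.09+0j),0.56+0.00j], [(-0.96+0j),0.63+0.00j,0.63-0.00j,0.03+0.00j,0.44+0.00j], [(-0.24+0j),-0.30+0.41j,(-0.3-0.41j),(0.34+0j),(-0.13+0j)], [0.01+0.00j,-0.29+0.41j,-0.29-0.41j,0.92+0.00j,0.66+0.00j]]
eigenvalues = [(0.12+0j), (0.08+0.04j), (0.08-0.04j), (-0.01+0j), (-0.05+0j)]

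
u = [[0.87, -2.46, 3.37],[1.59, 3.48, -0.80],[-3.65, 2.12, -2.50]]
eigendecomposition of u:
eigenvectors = [[(-0.38-0.52j), -0.38+0.52j, (-0.21+0j)], [(0.06+0.27j), 0.06-0.27j, 0.84+0.00j], [(0.71+0j), 0.71-0.00j, 0.50+0.00j]]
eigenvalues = [(-0.37+3.44j), (-0.37-3.44j), (2.59+0j)]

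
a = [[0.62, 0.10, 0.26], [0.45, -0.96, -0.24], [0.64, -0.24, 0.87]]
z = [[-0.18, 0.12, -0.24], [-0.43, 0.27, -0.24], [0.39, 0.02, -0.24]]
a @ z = [[-0.05, 0.11, -0.24], [0.24, -0.21, 0.18], [0.33, 0.03, -0.30]]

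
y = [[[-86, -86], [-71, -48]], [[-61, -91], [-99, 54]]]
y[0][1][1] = -48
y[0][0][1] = -86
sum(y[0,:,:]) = -291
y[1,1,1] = 54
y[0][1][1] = -48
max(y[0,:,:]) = -48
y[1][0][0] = -61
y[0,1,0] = -71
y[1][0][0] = -61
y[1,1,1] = 54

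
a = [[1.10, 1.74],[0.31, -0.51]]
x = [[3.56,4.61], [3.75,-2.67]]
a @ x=[[10.44, 0.43],  [-0.81, 2.79]]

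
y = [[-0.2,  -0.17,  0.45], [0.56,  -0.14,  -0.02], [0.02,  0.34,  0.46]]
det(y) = 0.14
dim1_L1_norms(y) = [0.82, 0.72, 0.82]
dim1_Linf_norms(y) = [0.45, 0.56, 0.46]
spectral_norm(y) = 0.71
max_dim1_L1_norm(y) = 0.82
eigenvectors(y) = [[-0.14+0.57j, -0.14-0.57j, (0.42+0j)], [(0.75+0j), (0.75-0j), (0.3+0j)], [-0.25-0.17j, (-0.25+0.17j), (0.85+0j)]]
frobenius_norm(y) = 0.97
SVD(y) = [[-0.6, -0.11, -0.79], [0.51, -0.82, -0.27], [-0.62, -0.56, 0.55]] @ diag([0.7102738585386176, 0.5379188194193463, 0.3724975027985566]) @ [[0.55, -0.25, -0.80], [-0.83, -0.11, -0.54], [0.05, 0.96, -0.27]]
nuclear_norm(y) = 1.62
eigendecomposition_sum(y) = [[-0.13+0.17j, (-0.13-0.11j), (0.11-0.05j)], [(0.26+0.12j), (-0.1+0.19j), -0.09-0.13j], [(-0.06-0.1j), 0.08-0.04j, 0.06j]] + [[-0.13-0.17j, (-0.13+0.11j), (0.11+0.05j)],[0.26-0.12j, -0.10-0.19j, (-0.09+0.13j)],[(-0.06+0.1j), 0.08+0.04j, 0.00-0.06j]] + [[0.07+0.00j, (0.09+0j), 0.23-0.00j], [0.05+0.00j, 0.06+0.00j, 0.16-0.00j], [(0.14+0j), (0.18+0j), 0.46-0.00j]]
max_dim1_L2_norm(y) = 0.58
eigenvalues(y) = [(-0.23+0.43j), (-0.23-0.43j), (0.59+0j)]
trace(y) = 0.12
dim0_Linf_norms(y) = [0.56, 0.34, 0.46]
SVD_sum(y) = [[-0.23, 0.11, 0.34], [0.20, -0.09, -0.29], [-0.24, 0.11, 0.35]] + [[0.05, 0.01, 0.03], [0.37, 0.05, 0.24], [0.25, 0.03, 0.16]] + [[-0.02,-0.28,0.08], [-0.01,-0.10,0.03], [0.01,0.20,-0.06]]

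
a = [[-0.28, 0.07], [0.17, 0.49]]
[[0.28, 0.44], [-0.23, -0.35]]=a @ [[-1.04, -1.61], [-0.10, -0.15]]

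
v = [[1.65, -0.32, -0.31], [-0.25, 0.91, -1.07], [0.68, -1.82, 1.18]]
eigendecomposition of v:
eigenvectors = [[0.09,  0.77,  0.22], [0.57,  0.42,  0.67], [-0.81,  -0.48,  0.71]]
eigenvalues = [2.39, 1.67, -0.31]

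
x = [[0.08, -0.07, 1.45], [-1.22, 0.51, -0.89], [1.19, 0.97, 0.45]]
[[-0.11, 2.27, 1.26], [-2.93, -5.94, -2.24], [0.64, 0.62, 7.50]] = x @ [[1.93, 2.62, 2.80], [-1.59, -3.16, 3.88], [-0.26, 1.27, 0.90]]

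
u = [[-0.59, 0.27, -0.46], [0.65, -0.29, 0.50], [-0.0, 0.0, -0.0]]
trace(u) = -0.88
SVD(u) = [[-0.67,0.74,0.00],[0.74,0.67,0.0],[0.00,0.0,1.00]] @ diag([1.1786317080318196, 0.005224636063473362, -0.0]) @ [[0.74, -0.34, 0.58], [0.61, 0.68, -0.4], [-0.26, 0.65, 0.71]]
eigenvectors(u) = [[-0.68, -0.41, -0.26], [0.74, -0.91, 0.65], [0.00, 0.0, 0.71]]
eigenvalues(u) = [-0.88, 0.0, -0.0]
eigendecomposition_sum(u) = [[-0.59,0.27,-0.46], [0.65,-0.29,0.5], [-0.0,-0.00,-0.00]] + [[0.00, 0.0, -0.0], [0.0, 0.0, -0.0], [0.00, 0.0, 0.00]] + [[-0.0, -0.00, 0.0], [-0.0, -0.00, -0.00], [-0.00, -0.0, -0.00]]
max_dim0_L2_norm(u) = 0.88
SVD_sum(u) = [[-0.59, 0.27, -0.46], [0.65, -0.29, 0.5], [0.00, 0.0, 0.0]] + [[0.0, 0.00, -0.0], [0.00, 0.0, -0.00], [0.00, 0.0, 0.0]] + [[-0.0, -0.0, -0.00], [-0.00, -0.00, -0.00], [0.0, -0.0, -0.00]]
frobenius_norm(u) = 1.18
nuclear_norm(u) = 1.18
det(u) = 0.00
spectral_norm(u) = 1.18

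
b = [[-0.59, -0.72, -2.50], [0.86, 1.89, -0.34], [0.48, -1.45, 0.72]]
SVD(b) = [[-0.96, -0.16, 0.22],[0.26, -0.77, 0.59],[0.07, 0.62, 0.78]] @ diag([2.73317128893796, 2.509270189646168, 0.7927407020446868]) @ [[0.30,0.4,0.87],[-0.11,-0.89,0.45],[0.95,-0.23,-0.23]]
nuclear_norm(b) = 6.04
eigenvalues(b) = [(-0.22+1.47j), (-0.22-1.47j), (2.45+0j)]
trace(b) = 2.02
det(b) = 5.44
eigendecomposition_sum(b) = [[-0.36+0.66j,-0.67-0.29j,(-1.1-0.07j)], [0.25-0.07j,(0.09+0.24j),(0.25+0.29j)], [0.37+0.13j,-0.10+0.37j,0.05+0.57j]] + [[(-0.36-0.66j), -0.67+0.29j, (-1.1+0.07j)], [(0.25+0.07j), (0.09-0.24j), (0.25-0.29j)], [0.37-0.13j, (-0.1-0.37j), (0.05-0.57j)]] + [[(0.13+0j), (0.63-0j), (-0.31+0j)], [(0.35+0j), 1.71-0.00j, (-0.84+0j)], [(-0.26-0j), (-1.26+0j), 0.62-0.00j]]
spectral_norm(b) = 2.73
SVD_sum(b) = [[-0.80, -1.05, -2.28], [0.22, 0.29, 0.62], [0.06, 0.08, 0.17]] + [[0.04,0.37,-0.18], [0.2,1.71,-0.86], [-0.16,-1.39,0.69]] + [[0.16, -0.04, -0.04], [0.44, -0.11, -0.11], [0.59, -0.14, -0.14]]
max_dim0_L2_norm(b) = 2.62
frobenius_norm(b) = 3.79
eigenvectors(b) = [[0.85+0.00j, (0.85-0j), -0.28+0.00j],[-0.21-0.21j, (-0.21+0.21j), -0.77+0.00j],[(-0.07-0.44j), -0.07+0.44j, 0.57+0.00j]]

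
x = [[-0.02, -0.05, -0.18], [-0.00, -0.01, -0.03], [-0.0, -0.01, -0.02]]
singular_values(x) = [0.19, 0.01, 0.0]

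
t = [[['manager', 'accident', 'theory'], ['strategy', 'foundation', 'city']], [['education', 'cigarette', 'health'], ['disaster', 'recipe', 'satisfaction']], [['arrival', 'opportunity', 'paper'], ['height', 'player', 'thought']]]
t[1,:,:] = [['education', 'cigarette', 'health'], ['disaster', 'recipe', 'satisfaction']]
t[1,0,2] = 'health'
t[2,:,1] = ['opportunity', 'player']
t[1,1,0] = 'disaster'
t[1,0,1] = 'cigarette'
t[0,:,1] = ['accident', 'foundation']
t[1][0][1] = 'cigarette'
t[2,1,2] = 'thought'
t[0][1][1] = 'foundation'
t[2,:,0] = ['arrival', 'height']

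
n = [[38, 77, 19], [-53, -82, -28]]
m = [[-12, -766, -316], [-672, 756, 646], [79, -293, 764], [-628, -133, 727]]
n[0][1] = 77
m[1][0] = -672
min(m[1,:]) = -672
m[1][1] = 756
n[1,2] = -28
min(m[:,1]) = -766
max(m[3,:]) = 727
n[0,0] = 38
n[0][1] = 77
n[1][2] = -28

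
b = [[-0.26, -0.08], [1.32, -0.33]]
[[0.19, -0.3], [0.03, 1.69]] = b@[[-0.31, 1.23], [-1.33, -0.21]]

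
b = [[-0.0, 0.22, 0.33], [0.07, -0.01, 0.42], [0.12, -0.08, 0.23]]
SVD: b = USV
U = [[0.60, -0.74, 0.30], [0.7, 0.30, -0.64], [0.39, 0.60, 0.7]]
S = [0.6, 0.23, 0.04]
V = [[0.16, 0.16, 0.97], [0.4, -0.91, 0.08], [0.90, 0.37, -0.21]]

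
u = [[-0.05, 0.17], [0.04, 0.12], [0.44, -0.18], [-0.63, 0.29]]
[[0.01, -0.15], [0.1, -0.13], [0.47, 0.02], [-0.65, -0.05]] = u @ [[1.23, -0.37], [0.42, -0.99]]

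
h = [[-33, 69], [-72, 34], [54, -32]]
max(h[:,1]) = 69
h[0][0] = -33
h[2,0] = 54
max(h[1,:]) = 34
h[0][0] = -33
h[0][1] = 69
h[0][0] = -33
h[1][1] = 34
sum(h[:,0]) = -51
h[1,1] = 34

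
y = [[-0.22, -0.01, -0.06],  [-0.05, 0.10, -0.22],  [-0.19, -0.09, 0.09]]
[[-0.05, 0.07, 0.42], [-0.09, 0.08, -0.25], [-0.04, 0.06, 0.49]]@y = [[-0.07, -0.03, 0.03], [0.06, 0.03, -0.03], [-0.09, -0.04, 0.03]]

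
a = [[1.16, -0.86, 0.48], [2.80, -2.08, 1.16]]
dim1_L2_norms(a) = [1.52, 3.68]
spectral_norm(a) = 3.98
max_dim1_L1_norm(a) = 6.04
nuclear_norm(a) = 3.98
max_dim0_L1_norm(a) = 3.96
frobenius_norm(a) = 3.98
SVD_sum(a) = [[1.16, -0.86, 0.48], [2.80, -2.08, 1.16]] + [[0.00,0.0,-0.00],[-0.0,-0.0,0.0]]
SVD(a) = [[-0.38, -0.92], [-0.92, 0.38]] @ diag([3.9783914264607416, 0.0012875805421952407]) @ [[-0.76,0.57,-0.32],  [-0.63,-0.76,0.15]]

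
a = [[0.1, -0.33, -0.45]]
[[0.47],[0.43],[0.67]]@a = [[0.05, -0.16, -0.21],[0.04, -0.14, -0.19],[0.07, -0.22, -0.3]]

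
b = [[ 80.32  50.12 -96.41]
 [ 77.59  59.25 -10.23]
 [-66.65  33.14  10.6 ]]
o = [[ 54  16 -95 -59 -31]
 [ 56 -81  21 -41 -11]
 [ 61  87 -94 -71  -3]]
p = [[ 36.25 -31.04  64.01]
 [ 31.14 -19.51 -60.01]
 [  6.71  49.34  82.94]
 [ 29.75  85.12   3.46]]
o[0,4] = -31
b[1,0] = 77.59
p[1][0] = 31.14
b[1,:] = [77.59, 59.25, -10.23]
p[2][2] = 82.94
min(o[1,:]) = -81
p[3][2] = 3.46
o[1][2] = 21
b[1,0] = 77.59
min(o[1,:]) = -81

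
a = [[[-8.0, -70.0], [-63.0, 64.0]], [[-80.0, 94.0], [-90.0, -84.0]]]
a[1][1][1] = -84.0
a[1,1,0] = -90.0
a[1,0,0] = -80.0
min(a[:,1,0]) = -90.0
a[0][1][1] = 64.0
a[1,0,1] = 94.0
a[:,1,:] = [[-63.0, 64.0], [-90.0, -84.0]]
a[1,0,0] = -80.0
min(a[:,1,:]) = -90.0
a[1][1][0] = -90.0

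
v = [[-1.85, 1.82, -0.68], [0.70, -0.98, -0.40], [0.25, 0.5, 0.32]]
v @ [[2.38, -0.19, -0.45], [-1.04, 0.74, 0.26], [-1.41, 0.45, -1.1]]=[[-5.34, 1.39, 2.05], [3.25, -1.04, -0.13], [-0.38, 0.47, -0.33]]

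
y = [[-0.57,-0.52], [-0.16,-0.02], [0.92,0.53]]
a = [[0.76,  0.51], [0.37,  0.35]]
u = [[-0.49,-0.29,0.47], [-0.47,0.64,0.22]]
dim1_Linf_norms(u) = [0.49, 0.64]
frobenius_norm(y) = 1.32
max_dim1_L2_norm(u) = 0.82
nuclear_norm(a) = 1.12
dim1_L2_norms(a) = [0.92, 0.51]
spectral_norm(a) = 1.04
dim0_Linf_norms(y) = [0.92, 0.53]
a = u @ y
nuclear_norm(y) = 1.47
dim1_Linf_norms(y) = [0.57, 0.16, 0.92]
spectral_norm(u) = 0.88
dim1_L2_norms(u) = [0.74, 0.82]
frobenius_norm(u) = 1.11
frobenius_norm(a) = 1.05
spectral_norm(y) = 1.31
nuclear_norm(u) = 1.55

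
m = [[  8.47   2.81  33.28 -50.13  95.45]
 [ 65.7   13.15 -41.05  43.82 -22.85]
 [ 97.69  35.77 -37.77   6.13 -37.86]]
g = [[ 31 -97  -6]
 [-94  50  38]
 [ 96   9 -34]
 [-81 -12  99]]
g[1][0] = -94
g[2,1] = 9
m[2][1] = 35.77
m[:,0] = [8.47, 65.7, 97.69]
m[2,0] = 97.69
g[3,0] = -81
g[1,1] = 50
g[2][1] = 9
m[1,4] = -22.85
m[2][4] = -37.86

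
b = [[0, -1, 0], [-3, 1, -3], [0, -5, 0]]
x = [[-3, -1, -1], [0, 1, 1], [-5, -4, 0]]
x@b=[[3, 7, 3], [-3, -4, -3], [12, 1, 12]]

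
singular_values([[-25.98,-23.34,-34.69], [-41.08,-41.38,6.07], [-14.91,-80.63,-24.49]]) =[105.57, 33.67, 30.09]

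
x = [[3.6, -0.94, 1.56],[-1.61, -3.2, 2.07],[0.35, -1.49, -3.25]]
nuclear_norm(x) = 11.71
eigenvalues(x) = [(3.93+0j), (-3.39+1.83j), (-3.39-1.83j)]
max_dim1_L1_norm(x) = 6.88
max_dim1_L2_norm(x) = 4.14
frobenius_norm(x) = 6.80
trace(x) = -2.85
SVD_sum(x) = [[0.28, -1.04, 1.97], [0.38, -1.44, 2.72], [-0.26, 0.98, -1.86]] + [[2.93, 1.09, 0.17], [-2.35, -0.87, -0.13], [-0.34, -0.13, -0.02]] + [[0.40, -0.99, -0.58], [0.36, -0.89, -0.52], [0.95, -2.35, -1.37]]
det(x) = 58.27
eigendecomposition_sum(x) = [[(3.75-0j), -0.63-0.00j, 0.63+0.00j], [(-0.75+0j), 0.13+0.00j, -0.13-0.00j], [0.34-0.00j, -0.06-0.00j, (0.06+0j)]] + [[-0.07+0.05j, (-0.16+0.36j), (0.46+0.2j)], [-0.43-0.03j, (-1.66+0.84j), (1.1+2.17j)], [(0.01-0.34j), (-0.72-1.27j), -1.65+0.93j]] + [[-0.07-0.05j, (-0.16-0.36j), 0.46-0.20j], [-0.43+0.03j, (-1.66-0.84j), 1.10-2.17j], [0.01+0.34j, -0.72+1.27j, (-1.65-0.93j)]]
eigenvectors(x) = [[(-0.98+0j), 0.13-0.10j, 0.13+0.10j], [0.20+0.00j, (0.78+0j), (0.78-0j)], [(-0.09+0j), 0.03+0.61j, 0.03-0.61j]]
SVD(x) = [[-0.51, -0.78, -0.37], [-0.71, 0.62, -0.33], [0.48, 0.09, -0.87]] @ diag([4.3769956061378, 4.025262650483673, 3.3073357946346413]) @ [[-0.12, 0.46, -0.88], [-0.94, -0.35, -0.05], [-0.33, 0.81, 0.48]]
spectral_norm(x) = 4.38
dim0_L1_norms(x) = [5.56, 5.63, 6.88]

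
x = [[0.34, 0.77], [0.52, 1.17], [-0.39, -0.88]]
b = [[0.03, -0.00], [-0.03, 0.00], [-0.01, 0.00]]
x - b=[[0.31, 0.77], [0.55, 1.17], [-0.38, -0.88]]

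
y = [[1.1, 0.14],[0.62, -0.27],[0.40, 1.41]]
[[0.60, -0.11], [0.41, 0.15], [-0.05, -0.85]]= y@ [[0.57, -0.02], [-0.20, -0.60]]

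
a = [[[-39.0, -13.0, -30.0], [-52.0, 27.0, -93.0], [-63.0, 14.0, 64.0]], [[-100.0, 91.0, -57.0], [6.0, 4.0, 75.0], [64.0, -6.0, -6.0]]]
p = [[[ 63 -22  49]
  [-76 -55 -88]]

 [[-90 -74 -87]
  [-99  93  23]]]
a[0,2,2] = 64.0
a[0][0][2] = -30.0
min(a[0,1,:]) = -93.0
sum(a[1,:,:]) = 71.0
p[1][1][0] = -99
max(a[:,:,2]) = 75.0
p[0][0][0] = 63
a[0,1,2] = -93.0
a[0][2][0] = -63.0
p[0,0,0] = 63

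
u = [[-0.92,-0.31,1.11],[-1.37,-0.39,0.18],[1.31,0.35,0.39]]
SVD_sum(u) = [[-1.11, -0.32, 0.26], [-1.34, -0.39, 0.31], [1.16, 0.34, -0.27]] + [[0.19, 0.02, 0.85], [-0.03, -0.00, -0.13], [0.15, 0.01, 0.66]] + [[0.0, -0.00, -0.0], [-0.00, 0.00, 0.0], [-0.0, 0.00, 0.00]]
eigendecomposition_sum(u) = [[-1.22, -0.37, 0.60], [-1.15, -0.35, 0.56], [0.84, 0.26, -0.41]] + [[0.30, 0.06, 0.51], [-0.22, -0.05, -0.38], [0.47, 0.09, 0.80]] + [[0.00,-0.00,-0.00],[-0.0,0.00,0.00],[-0.0,0.00,0.0]]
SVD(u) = [[-0.53, 0.78, -0.32], [-0.64, -0.12, 0.76], [0.55, 0.61, 0.57]] @ diag([2.233521825287056, 1.1126879420236975, 0.0024082444739495362]) @ [[0.94, 0.27, -0.22],  [0.22, 0.02, 0.97],  [-0.27, 0.96, 0.04]]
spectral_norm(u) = 2.23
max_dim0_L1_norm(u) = 3.6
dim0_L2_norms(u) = [2.11, 0.61, 1.19]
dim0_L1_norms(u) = [3.6, 1.05, 1.68]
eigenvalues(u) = [-1.98, 1.06, 0.0]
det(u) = -0.01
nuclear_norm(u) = 3.35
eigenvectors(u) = [[0.65, 0.50, -0.27], [0.61, -0.37, 0.96], [-0.45, 0.78, 0.04]]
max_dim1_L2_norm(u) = 1.47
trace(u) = -0.92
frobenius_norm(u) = 2.50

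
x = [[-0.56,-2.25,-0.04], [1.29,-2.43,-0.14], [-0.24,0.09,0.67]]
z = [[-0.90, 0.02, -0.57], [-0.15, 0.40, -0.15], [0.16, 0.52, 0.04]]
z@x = [[0.67, 1.93, -0.35], [0.64, -0.65, -0.15], [0.57, -1.62, -0.05]]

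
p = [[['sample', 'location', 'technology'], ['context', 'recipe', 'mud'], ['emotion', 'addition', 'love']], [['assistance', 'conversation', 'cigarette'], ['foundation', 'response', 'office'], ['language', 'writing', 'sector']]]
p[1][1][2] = 'office'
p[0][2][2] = 'love'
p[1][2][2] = 'sector'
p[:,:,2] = [['technology', 'mud', 'love'], ['cigarette', 'office', 'sector']]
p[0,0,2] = 'technology'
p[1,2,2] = 'sector'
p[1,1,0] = 'foundation'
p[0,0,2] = 'technology'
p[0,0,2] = 'technology'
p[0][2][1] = 'addition'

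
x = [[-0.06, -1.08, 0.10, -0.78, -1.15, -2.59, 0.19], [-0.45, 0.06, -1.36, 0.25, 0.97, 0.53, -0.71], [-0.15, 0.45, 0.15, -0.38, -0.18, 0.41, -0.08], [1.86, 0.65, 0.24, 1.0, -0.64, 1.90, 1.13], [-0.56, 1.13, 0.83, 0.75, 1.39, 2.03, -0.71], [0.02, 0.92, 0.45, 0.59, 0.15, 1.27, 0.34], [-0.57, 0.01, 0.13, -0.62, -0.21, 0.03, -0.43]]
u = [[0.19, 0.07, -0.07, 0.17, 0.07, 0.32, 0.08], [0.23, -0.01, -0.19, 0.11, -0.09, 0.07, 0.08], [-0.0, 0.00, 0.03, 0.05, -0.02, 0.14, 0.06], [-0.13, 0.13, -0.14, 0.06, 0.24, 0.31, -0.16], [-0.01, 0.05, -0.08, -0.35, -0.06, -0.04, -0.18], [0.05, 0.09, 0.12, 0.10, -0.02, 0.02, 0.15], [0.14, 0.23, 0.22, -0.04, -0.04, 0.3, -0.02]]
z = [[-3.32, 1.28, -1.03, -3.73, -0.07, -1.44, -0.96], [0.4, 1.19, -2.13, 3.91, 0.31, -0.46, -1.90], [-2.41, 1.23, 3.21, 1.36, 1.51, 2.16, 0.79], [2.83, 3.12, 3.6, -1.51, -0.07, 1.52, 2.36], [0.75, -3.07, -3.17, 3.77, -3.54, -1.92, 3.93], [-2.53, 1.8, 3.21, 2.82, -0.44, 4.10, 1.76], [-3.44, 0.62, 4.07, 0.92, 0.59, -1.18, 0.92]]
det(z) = 21331.96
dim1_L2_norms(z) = [5.53, 5.03, 5.2, 6.39, 8.12, 6.93, 5.68]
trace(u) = 0.21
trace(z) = 1.05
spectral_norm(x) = 4.98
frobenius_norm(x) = 6.17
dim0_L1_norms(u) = [0.75, 0.58, 0.85, 0.88, 0.54, 1.2, 0.73]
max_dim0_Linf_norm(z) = 4.1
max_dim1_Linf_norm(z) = 4.1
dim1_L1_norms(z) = [11.83, 10.3, 12.67, 15.01, 20.15, 16.66, 11.74]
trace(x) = 3.38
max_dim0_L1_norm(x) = 8.76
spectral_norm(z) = 10.57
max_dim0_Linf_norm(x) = 2.59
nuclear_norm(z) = 37.47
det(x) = 0.39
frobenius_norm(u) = 1.01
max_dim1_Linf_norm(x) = 2.59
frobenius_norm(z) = 16.43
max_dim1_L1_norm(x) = 7.42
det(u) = 0.00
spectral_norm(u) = 0.67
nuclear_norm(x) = 11.47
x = z @ u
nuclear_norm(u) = 2.16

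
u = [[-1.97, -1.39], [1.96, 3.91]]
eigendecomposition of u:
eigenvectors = [[-0.94, 0.25], [0.34, -0.97]]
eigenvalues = [-1.46, 3.4]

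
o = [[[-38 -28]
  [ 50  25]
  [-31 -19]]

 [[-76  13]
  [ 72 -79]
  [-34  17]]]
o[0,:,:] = [[-38, -28], [50, 25], [-31, -19]]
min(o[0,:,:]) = -38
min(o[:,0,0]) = -76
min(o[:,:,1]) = -79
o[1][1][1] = -79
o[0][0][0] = -38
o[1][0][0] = -76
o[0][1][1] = 25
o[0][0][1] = -28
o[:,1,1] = [25, -79]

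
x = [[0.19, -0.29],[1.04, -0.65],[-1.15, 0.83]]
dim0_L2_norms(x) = [1.56, 1.09]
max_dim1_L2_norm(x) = 1.42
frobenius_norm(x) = 1.91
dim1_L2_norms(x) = [0.35, 1.23, 1.42]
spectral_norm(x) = 1.90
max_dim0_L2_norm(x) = 1.56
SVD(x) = [[-0.17, 0.89],  [-0.64, -0.42],  [0.75, -0.16]] @ diag([1.901228899257612, 0.14501266368040838]) @ [[-0.82,0.57], [-0.57,-0.82]]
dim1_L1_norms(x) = [0.48, 1.69, 1.98]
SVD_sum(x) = [[0.26, -0.18],[1.0, -0.7],[-1.16, 0.81]] + [[-0.07, -0.11], [0.04, 0.05], [0.01, 0.02]]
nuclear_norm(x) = 2.05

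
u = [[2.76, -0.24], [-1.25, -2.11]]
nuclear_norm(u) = 5.09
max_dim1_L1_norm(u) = 3.36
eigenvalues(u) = [2.82, -2.17]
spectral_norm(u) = 3.15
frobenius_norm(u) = 3.70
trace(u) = 0.65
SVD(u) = [[-0.80, 0.60], [0.6, 0.80]] @ diag([3.1469604766647854, 1.9458776318951163]) @ [[-0.94, -0.34], [0.34, -0.94]]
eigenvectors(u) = [[0.97, 0.05], [-0.25, 1.00]]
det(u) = -6.12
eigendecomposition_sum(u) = [[2.79, -0.14], [-0.71, 0.03]] + [[-0.03, -0.10],[-0.54, -2.14]]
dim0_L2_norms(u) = [3.03, 2.12]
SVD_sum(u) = [[2.36, 0.86], [-1.78, -0.65]] + [[0.40,-1.10], [0.53,-1.46]]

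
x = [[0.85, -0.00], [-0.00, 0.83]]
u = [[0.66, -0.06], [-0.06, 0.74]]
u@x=[[0.56, -0.05], [-0.05, 0.61]]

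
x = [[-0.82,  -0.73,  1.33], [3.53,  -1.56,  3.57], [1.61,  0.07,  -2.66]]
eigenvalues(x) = [(-0.67+1.55j), (-0.67-1.55j), (-3.71+0j)]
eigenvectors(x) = [[-0.06-0.30j, (-0.06+0.3j), (-0.46+0j)], [-0.93+0.00j, -0.93-0.00j, -0.48+0.00j], [(-0.17-0.11j), (-0.17+0.11j), (0.75+0j)]]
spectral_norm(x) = 5.39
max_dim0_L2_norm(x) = 4.65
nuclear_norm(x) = 9.28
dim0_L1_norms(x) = [5.96, 2.36, 7.56]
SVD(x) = [[0.15, -0.43, 0.89], [0.96, 0.28, -0.03], [-0.23, 0.86, 0.46]] @ diag([5.391776789728256, 3.2955229322142636, 0.5953752203422505]) @ [[0.54, -0.3, 0.79], [0.82, -0.02, -0.57], [-0.19, -0.95, -0.24]]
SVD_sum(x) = [[0.44,-0.25,0.65], [2.77,-1.56,4.08], [-0.67,0.38,-0.99]] + [[-1.17, 0.03, 0.8], [0.75, -0.02, -0.52], [2.33, -0.05, -1.60]] + [[-0.10, -0.5, -0.13],  [0.00, 0.02, 0.00],  [-0.05, -0.26, -0.06]]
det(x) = -10.58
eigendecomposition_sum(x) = [[-0.09+0.72j, -0.23-0.17j, -0.20+0.34j],[(2.09+0.74j), -0.64+0.57j, 0.89+0.83j],[0.29+0.38j, -0.18+0.03j, 0.07+0.26j]] + [[-0.09-0.72j, -0.23+0.17j, (-0.2-0.34j)],[(2.09-0.74j), (-0.64-0.57j), 0.89-0.83j],[(0.29-0.38j), (-0.18-0.03j), 0.07-0.26j]] + [[(-0.64+0j), (-0.27-0j), (1.74+0j)], [-0.65+0.00j, -0.28-0.00j, 1.78+0.00j], [(1.02-0j), (0.44+0j), -2.79-0.00j]]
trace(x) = -5.04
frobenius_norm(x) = 6.35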